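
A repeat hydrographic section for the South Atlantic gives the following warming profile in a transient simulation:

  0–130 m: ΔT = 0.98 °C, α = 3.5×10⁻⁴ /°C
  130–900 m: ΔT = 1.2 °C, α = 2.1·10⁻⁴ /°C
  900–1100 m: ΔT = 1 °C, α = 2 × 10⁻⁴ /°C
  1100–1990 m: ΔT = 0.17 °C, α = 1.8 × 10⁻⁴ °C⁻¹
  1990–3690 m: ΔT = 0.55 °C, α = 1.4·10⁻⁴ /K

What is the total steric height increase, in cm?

Layer 1: 0.98 × 3.5×10⁻⁴ × 130 = 0.04459 m
130–900 m: 770 × 1.2 × 2.1×10⁻⁴ = 0.19404 m
1 × 200 × 2×10⁻⁴ = 0.04000 m
Layer 4: 1.8×10⁻⁴ × 890 × 0.17 = 0.027234 m
1700 × 1.4×10⁻⁴ × 0.55 = 0.13090 m
Δh = 0.04459 + 0.19404 + 0.04000 + 0.027234 + 0.13090 = 0.436764 m

Δh ≈ 43.7 cm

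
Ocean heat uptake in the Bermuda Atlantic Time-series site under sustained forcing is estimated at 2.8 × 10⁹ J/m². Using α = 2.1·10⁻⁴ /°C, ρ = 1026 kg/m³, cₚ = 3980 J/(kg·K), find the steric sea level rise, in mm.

Δh ≈ 140 mm

Δh = αQ/(ρcₚ) = 2.1×10⁻⁴ × 2.8×10⁹ / (1026 × 3980) ≈ 0.14399 m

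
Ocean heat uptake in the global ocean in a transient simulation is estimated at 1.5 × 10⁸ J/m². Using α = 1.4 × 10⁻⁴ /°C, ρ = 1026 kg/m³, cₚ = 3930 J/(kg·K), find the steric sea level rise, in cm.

Δh = αQ/(ρcₚ) = 1.4×10⁻⁴ × 1.5×10⁸ / (1026 × 3930) ≈ 0.0052081 m

0.521 cm of thermosteric rise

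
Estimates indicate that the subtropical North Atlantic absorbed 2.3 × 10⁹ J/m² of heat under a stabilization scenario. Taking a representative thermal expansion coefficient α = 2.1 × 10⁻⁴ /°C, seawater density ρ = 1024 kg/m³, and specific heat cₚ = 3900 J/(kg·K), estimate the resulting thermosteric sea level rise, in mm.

Δh = αQ/(ρcₚ) = 2.1×10⁻⁴ × 2.3×10⁹ / (1024 × 3900) ≈ 0.12094 m

121 mm of thermosteric rise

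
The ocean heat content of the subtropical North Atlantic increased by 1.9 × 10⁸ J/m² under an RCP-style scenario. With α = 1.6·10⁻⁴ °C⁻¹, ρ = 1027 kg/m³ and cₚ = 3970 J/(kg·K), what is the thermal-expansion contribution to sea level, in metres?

Δh = αQ/(ρcₚ) = 1.6×10⁻⁴ × 1.9×10⁸ / (1027 × 3970) ≈ 0.0074561 m

0.0075 m of thermosteric rise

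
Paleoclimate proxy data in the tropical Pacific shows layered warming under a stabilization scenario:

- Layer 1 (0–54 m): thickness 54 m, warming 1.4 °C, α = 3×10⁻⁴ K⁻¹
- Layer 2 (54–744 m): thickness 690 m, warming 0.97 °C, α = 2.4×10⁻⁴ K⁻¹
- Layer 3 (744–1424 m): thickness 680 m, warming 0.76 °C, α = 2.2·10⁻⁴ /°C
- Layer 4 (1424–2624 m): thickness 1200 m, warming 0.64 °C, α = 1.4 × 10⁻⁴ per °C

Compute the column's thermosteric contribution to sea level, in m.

0–54 m: 1.4 × 3×10⁻⁴ × 54 = 0.02268 m
690 × 2.4×10⁻⁴ × 0.97 = 0.160632 m
Layer 3: 2.2×10⁻⁴ × 680 × 0.76 = 0.113696 m
Layer 4: 0.64 × 1.4×10⁻⁴ × 1200 = 0.10752 m
Δh = 0.02268 + 0.160632 + 0.113696 + 0.10752 = 0.404528 m ≈ 0.405 m

0.405 m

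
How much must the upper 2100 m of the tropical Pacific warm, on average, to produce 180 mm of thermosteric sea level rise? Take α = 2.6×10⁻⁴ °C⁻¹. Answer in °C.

0.330 °C

ΔT = Δh/(αH) = 0.18 / (2.6×10⁻⁴ × 2100) ≈ 0.3297 °C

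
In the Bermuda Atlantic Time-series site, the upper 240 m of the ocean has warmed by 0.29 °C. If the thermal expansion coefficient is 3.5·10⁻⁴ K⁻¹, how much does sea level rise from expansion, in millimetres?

Δh = 24.4 mm

Δh = αΔT·H = 3.5×10⁻⁴ × 0.29 × 240 = 0.02436 m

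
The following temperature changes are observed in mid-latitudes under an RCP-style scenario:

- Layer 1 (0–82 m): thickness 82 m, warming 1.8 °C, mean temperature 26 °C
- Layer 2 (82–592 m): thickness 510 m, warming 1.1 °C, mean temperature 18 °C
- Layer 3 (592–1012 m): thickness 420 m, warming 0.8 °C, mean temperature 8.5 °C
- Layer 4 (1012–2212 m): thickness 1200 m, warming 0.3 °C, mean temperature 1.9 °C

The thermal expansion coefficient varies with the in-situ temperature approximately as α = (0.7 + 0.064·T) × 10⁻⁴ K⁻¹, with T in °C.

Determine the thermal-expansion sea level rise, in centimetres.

Δh = 21 cm

Layer 1: α = (0.7 + 0.064×26)×10⁻⁴ = 2.364×10⁻⁴ K⁻¹
Layer 2: α = (0.7 + 0.064×18)×10⁻⁴ = 1.852×10⁻⁴ K⁻¹
Layer 3: α = (0.7 + 0.064×8.5)×10⁻⁴ = 1.244×10⁻⁴ K⁻¹
Layer 4: α = (0.7 + 0.064×1.9)×10⁻⁴ = 0.8216×10⁻⁴ K⁻¹
1.8 × 2.364×10⁻⁴ × 82 = 0.03489264 m
510 × 1.1 × 1.852×10⁻⁴ = 0.1038972 m
Layer 3: 1.244×10⁻⁴ × 420 × 0.8 = 0.0417984 m
0.8216×10⁻⁴ × 0.3 × 1200 = 0.0295776 m
Δh = 0.03489264 + 0.1038972 + 0.0417984 + 0.0295776 = 0.21016584 m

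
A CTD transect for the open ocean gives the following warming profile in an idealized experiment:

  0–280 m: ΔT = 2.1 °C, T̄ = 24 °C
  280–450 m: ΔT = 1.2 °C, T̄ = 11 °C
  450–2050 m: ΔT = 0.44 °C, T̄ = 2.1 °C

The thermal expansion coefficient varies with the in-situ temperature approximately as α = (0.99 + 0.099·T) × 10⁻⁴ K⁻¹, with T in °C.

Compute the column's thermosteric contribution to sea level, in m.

0.325 m of thermosteric rise

Layer 1: α = (0.99 + 0.099×24)×10⁻⁴ = 3.366×10⁻⁴ K⁻¹
Layer 2: α = (0.99 + 0.099×11)×10⁻⁴ = 2.079×10⁻⁴ K⁻¹
Layer 3: α = (0.99 + 0.099×2.1)×10⁻⁴ = 1.1979×10⁻⁴ K⁻¹
0–280 m: 3.366×10⁻⁴ × 2.1 × 280 = 0.1979208 m
280–450 m: 2.079×10⁻⁴ × 1.2 × 170 = 0.0424116 m
1.1979×10⁻⁴ × 0.44 × 1600 = 0.08433216 m
Δh = 0.1979208 + 0.0424116 + 0.08433216 = 0.32466456 m ≈ 0.325 m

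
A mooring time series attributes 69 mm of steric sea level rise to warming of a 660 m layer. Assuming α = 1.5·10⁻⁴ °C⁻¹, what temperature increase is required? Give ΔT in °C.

about 0.697 °C

ΔT = Δh/(αH) = 0.069 / (1.5×10⁻⁴ × 660) ≈ 0.6970 °C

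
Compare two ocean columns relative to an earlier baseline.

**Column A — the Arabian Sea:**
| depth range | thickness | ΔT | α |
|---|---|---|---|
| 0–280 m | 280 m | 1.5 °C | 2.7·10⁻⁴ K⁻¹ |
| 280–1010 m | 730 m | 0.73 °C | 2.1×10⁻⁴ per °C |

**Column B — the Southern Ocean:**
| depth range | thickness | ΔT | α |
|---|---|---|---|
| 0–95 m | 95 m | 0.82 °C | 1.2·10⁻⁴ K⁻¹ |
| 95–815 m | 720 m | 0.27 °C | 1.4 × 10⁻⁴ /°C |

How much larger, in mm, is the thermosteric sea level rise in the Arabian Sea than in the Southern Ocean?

A 0–280 m: 1.5 × 280 × 2.7×10⁻⁴ = 0.11340 m
A Layer 2: 0.73 × 730 × 2.1×10⁻⁴ = 0.111909 m
A total: 0.225309 m
B 1.2×10⁻⁴ × 95 × 0.82 = 0.009348 m
B 95–815 m: 0.27 × 720 × 1.4×10⁻⁴ = 0.027216 m
B total: 0.036564 m
Difference: 0.225309 − 0.036564 = 0.188745 m

190 mm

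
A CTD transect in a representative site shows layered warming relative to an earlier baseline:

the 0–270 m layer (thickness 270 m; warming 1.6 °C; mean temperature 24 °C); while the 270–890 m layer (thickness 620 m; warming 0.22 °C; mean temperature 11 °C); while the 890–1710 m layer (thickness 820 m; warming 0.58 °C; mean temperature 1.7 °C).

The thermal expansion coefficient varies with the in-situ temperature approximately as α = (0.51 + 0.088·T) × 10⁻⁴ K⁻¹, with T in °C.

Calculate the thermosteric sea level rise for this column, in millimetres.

Δh = 165 mm

Layer 1: α = (0.51 + 0.088×24)×10⁻⁴ = 2.622×10⁻⁴ K⁻¹
Layer 2: α = (0.51 + 0.088×11)×10⁻⁴ = 1.478×10⁻⁴ K⁻¹
Layer 3: α = (0.51 + 0.088×1.7)×10⁻⁴ = 0.6596×10⁻⁴ K⁻¹
2.622×10⁻⁴ × 1.6 × 270 = 0.1132704 m
270–890 m: 0.22 × 1.478×10⁻⁴ × 620 = 0.02015992 m
Layer 3: 0.58 × 820 × 0.6596×10⁻⁴ = 0.031370576 m
Δh = 0.1132704 + 0.02015992 + 0.031370576 = 0.164800896 m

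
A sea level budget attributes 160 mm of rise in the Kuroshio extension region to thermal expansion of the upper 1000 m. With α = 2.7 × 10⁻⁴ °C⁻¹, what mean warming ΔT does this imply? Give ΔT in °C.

0.593 °C

ΔT = Δh/(αH) = 0.16 / (2.7×10⁻⁴ × 1000) ≈ 0.5926 °C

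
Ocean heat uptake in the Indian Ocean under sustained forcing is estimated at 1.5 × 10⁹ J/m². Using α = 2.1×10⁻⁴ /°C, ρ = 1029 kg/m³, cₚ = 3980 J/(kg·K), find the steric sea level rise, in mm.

77 mm

Δh = αQ/(ρcₚ) = 2.1×10⁻⁴ × 1.5×10⁹ / (1029 × 3980) ≈ 0.076915 m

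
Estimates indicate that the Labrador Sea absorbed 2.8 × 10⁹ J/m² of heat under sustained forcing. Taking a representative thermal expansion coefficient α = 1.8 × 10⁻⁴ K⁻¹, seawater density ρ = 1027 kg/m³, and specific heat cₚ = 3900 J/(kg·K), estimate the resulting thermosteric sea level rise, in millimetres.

126 mm

Δh = αQ/(ρcₚ) = 1.8×10⁻⁴ × 2.8×10⁹ / (1027 × 3900) ≈ 0.12583 m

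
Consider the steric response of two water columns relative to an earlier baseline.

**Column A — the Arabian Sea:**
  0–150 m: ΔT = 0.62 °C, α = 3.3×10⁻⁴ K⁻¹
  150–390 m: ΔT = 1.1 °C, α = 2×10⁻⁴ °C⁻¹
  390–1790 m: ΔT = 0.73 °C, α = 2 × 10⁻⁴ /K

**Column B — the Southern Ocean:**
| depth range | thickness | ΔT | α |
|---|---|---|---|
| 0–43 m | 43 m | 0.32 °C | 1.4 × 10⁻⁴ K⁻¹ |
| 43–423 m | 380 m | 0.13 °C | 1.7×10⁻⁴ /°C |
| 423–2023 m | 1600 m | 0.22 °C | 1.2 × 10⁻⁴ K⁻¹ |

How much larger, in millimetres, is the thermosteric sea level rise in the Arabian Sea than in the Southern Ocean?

Δh_A − Δh_B ≈ 240 mm

A 0–150 m: 0.62 × 3.3×10⁻⁴ × 150 = 0.03069 m
A 240 × 1.1 × 2×10⁻⁴ = 0.05280 m
A Layer 3: 1400 × 2×10⁻⁴ × 0.73 = 0.20440 m
A total: 0.28789 m
B 0.32 × 43 × 1.4×10⁻⁴ = 0.0019264 m
B 0.13 × 380 × 1.7×10⁻⁴ = 0.008398 m
B Layer 3: 0.22 × 1600 × 1.2×10⁻⁴ = 0.04224 m
B total: 0.0525644 m
Difference: 0.28789 − 0.0525644 = 0.2353256 m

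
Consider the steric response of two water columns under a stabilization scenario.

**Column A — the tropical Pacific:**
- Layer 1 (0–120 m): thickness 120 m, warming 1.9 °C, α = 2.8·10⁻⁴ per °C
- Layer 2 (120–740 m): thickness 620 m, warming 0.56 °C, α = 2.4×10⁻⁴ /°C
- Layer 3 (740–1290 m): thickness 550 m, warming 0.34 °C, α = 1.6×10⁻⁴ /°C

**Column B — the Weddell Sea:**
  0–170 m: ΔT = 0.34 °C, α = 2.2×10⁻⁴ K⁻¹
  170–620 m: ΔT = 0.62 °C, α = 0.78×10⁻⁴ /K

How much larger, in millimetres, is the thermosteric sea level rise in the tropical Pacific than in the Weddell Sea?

A Layer 1: 1.9 × 2.8×10⁻⁴ × 120 = 0.06384 m
A 2.4×10⁻⁴ × 0.56 × 620 = 0.083328 m
A Layer 3: 550 × 0.34 × 1.6×10⁻⁴ = 0.02992 m
A total: 0.177088 m
B Layer 1: 0.34 × 170 × 2.2×10⁻⁴ = 0.012716 m
B Layer 2: 0.78×10⁻⁴ × 450 × 0.62 = 0.021762 m
B total: 0.034478 m
Difference: 0.177088 − 0.034478 = 0.14261 m

140 mm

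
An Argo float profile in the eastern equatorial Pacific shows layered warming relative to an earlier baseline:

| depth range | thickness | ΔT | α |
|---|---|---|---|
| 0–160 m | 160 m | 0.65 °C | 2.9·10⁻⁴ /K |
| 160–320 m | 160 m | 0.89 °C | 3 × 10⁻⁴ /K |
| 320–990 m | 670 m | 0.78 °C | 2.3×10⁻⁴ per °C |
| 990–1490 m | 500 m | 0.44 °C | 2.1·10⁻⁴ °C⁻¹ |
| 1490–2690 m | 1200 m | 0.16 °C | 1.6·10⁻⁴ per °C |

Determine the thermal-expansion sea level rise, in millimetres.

0.65 × 160 × 2.9×10⁻⁴ = 0.03016 m
160 × 3×10⁻⁴ × 0.89 = 0.04272 m
Layer 3: 670 × 0.78 × 2.3×10⁻⁴ = 0.120198 m
0.44 × 500 × 2.1×10⁻⁴ = 0.04620 m
Layer 5: 0.16 × 1.6×10⁻⁴ × 1200 = 0.03072 m
Δh = 0.03016 + 0.04272 + 0.120198 + 0.04620 + 0.03072 = 0.269998 m ≈ 270 mm

270 mm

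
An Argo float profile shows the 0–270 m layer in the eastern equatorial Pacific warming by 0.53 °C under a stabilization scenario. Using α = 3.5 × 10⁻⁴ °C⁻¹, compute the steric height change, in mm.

50.1 mm

Δh = αΔT·H = 3.5×10⁻⁴ × 0.53 × 270 = 0.050085 m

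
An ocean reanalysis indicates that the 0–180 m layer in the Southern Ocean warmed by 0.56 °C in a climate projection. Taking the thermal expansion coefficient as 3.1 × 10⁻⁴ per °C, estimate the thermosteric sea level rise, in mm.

Δh = αΔT·H = 3.1×10⁻⁴ × 0.56 × 180 = 0.031248 m

Δh ≈ 31.2 mm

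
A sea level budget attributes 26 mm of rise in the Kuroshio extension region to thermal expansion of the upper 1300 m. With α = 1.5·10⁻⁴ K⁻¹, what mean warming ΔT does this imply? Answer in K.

0.133 K

ΔT = Δh/(αH) = 0.026 / (1.5×10⁻⁴ × 1300) ≈ 0.1333 K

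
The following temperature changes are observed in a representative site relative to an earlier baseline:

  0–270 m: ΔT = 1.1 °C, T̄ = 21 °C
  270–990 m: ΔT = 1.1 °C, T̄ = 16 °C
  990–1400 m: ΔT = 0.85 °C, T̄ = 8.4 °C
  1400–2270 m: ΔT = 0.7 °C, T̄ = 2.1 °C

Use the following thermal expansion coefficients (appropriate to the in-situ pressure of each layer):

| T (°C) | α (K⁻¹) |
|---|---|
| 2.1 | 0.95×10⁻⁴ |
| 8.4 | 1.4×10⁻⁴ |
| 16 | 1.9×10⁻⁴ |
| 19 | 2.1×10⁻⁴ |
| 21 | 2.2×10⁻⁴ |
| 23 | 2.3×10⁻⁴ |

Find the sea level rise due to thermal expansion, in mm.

Layer 1 at 21 °C → α = 2.2×10⁻⁴ K⁻¹
Layer 2 at 16 °C → α = 1.9×10⁻⁴ K⁻¹
Layer 3 at 8.4 °C → α = 1.4×10⁻⁴ K⁻¹
Layer 4 at 2.1 °C → α = 0.95×10⁻⁴ K⁻¹
0–270 m: 1.1 × 2.2×10⁻⁴ × 270 = 0.06534 m
1.9×10⁻⁴ × 720 × 1.1 = 0.15048 m
Layer 3: 410 × 0.85 × 1.4×10⁻⁴ = 0.04879 m
Layer 4: 0.95×10⁻⁴ × 0.7 × 870 = 0.057855 m
Δh = 0.06534 + 0.15048 + 0.04879 + 0.057855 = 0.322465 m

322 mm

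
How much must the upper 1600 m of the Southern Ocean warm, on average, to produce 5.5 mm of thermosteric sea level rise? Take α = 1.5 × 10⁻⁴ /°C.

ΔT = Δh/(αH) = 0.0055 / (1.5×10⁻⁴ × 1600) ≈ 0.02292 K

0.023 K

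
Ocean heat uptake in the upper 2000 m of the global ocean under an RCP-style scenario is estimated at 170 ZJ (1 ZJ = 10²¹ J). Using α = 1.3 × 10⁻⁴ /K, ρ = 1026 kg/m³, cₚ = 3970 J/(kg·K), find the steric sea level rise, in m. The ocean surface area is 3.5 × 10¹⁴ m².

Δh ≈ 0.016 m

Per unit area: Q = 170×10²¹ / (3.5×10¹⁴) ≈ 4.857×10⁸ J/m²
Δh = αQ/(ρcₚ) = 1.3×10⁻⁴ × 4.857×10⁸ / (1026 × 3970) ≈ 0.015501 m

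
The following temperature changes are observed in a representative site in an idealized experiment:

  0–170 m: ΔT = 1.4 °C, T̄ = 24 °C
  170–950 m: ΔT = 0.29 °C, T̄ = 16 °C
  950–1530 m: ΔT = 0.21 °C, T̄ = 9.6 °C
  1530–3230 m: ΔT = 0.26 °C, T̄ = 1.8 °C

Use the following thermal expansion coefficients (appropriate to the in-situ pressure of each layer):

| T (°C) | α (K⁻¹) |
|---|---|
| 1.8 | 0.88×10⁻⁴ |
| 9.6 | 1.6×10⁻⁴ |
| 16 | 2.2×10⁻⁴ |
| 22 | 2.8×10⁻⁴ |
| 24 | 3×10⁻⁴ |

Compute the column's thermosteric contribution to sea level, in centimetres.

Δh ≈ 18.0 cm

Layer 1 at 24 °C → α = 3×10⁻⁴ K⁻¹
Layer 2 at 16 °C → α = 2.2×10⁻⁴ K⁻¹
Layer 3 at 9.6 °C → α = 1.6×10⁻⁴ K⁻¹
Layer 4 at 1.8 °C → α = 0.88×10⁻⁴ K⁻¹
0–170 m: 3×10⁻⁴ × 1.4 × 170 = 0.07140 m
170–950 m: 2.2×10⁻⁴ × 780 × 0.29 = 0.049764 m
1.6×10⁻⁴ × 0.21 × 580 = 0.019488 m
Layer 4: 0.26 × 1700 × 0.88×10⁻⁴ = 0.038896 m
Δh = 0.07140 + 0.049764 + 0.019488 + 0.038896 = 0.179548 m ≈ 18.0 cm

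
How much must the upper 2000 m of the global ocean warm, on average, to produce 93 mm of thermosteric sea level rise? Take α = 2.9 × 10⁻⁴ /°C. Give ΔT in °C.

ΔT = Δh/(αH) = 0.093 / (2.9×10⁻⁴ × 2000) ≈ 0.1603 °C

ΔT ≈ 0.160 °C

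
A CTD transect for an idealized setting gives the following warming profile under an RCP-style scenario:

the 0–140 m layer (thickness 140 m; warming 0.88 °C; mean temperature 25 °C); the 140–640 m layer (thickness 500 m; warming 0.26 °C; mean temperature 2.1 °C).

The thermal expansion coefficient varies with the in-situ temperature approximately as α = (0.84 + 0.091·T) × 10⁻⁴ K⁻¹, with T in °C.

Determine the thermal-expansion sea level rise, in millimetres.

Layer 1: α = (0.84 + 0.091×25)×10⁻⁴ = 3.115×10⁻⁴ K⁻¹
Layer 2: α = (0.84 + 0.091×2.1)×10⁻⁴ = 1.0311×10⁻⁴ K⁻¹
3.115×10⁻⁴ × 140 × 0.88 = 0.0383768 m
Layer 2: 1.0311×10⁻⁴ × 0.26 × 500 = 0.0134043 m
Δh = 0.0383768 + 0.0134043 = 0.0517811 m

51.8 mm of thermosteric rise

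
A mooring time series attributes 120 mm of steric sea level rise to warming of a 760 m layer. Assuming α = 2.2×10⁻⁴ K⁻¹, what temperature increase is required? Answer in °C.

about 0.72 °C

ΔT = Δh/(αH) = 0.12 / (2.2×10⁻⁴ × 760) ≈ 0.7177 °C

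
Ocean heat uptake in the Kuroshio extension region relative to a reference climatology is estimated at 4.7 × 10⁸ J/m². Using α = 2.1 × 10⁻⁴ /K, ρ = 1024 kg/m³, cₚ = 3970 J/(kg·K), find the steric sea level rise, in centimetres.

2.43 cm of thermosteric rise

Δh = αQ/(ρcₚ) = 2.1×10⁻⁴ × 4.7×10⁸ / (1024 × 3970) ≈ 0.024279 m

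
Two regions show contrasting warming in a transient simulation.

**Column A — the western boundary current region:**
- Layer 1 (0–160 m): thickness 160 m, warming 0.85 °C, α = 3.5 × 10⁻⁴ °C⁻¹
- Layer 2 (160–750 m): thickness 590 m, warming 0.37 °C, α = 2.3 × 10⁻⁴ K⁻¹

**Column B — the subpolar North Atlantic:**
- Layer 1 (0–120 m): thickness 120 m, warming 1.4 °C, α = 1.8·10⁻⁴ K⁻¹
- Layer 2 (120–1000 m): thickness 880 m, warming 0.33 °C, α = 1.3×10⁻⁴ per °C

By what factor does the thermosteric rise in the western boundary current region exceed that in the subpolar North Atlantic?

1.4

A 0–160 m: 0.85 × 160 × 3.5×10⁻⁴ = 0.04760 m
A Layer 2: 590 × 2.3×10⁻⁴ × 0.37 = 0.050209 m
A total: 0.097809 m
B 0–120 m: 120 × 1.8×10⁻⁴ × 1.4 = 0.03024 m
B Layer 2: 1.3×10⁻⁴ × 0.33 × 880 = 0.037752 m
B total: 0.067992 m
Ratio: 0.097809 / 0.067992 ≈ 1.439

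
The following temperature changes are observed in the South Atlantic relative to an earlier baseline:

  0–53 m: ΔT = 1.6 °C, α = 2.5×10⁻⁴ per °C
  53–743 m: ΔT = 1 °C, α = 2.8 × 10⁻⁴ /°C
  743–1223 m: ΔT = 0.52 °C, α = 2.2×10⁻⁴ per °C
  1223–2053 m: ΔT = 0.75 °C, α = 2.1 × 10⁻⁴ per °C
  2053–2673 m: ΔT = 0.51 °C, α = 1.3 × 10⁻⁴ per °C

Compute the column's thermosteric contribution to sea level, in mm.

Δh ≈ 441 mm

1.6 × 2.5×10⁻⁴ × 53 = 0.02120 m
690 × 2.8×10⁻⁴ × 1 = 0.19320 m
480 × 0.52 × 2.2×10⁻⁴ = 0.054912 m
1223–2053 m: 830 × 0.75 × 2.1×10⁻⁴ = 0.130725 m
2053–2673 m: 0.51 × 1.3×10⁻⁴ × 620 = 0.041106 m
Δh = 0.02120 + 0.19320 + 0.054912 + 0.130725 + 0.041106 = 0.441143 m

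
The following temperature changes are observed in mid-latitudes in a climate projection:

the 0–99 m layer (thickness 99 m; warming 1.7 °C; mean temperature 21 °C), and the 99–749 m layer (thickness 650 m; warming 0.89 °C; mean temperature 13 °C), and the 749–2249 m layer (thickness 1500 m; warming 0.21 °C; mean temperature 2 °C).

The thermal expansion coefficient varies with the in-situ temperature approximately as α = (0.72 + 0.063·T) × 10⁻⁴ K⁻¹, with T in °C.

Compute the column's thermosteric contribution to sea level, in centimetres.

Layer 1: α = (0.72 + 0.063×21)×10⁻⁴ = 2.043×10⁻⁴ K⁻¹
Layer 2: α = (0.72 + 0.063×13)×10⁻⁴ = 1.539×10⁻⁴ K⁻¹
Layer 3: α = (0.72 + 0.063×2)×10⁻⁴ = 0.846×10⁻⁴ K⁻¹
99 × 2.043×10⁻⁴ × 1.7 = 0.03438369 m
Layer 2: 0.89 × 1.539×10⁻⁴ × 650 = 0.08903115 m
Layer 3: 1500 × 0.21 × 0.846×10⁻⁴ = 0.026649 m
Δh = 0.03438369 + 0.08903115 + 0.026649 = 0.15006384 m

15.0 cm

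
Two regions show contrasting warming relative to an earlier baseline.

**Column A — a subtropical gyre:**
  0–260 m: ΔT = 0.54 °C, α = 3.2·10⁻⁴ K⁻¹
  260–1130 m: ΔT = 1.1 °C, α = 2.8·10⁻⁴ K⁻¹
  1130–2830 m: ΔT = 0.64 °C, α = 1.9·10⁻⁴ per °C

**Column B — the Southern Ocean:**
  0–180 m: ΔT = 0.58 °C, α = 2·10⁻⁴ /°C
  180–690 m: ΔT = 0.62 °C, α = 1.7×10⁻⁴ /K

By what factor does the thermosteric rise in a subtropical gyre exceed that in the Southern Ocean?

a factor of 7.0

A 0–260 m: 3.2×10⁻⁴ × 0.54 × 260 = 0.044928 m
A 2.8×10⁻⁴ × 870 × 1.1 = 0.26796 m
A 1.9×10⁻⁴ × 1700 × 0.64 = 0.20672 m
A total: 0.519608 m
B 0–180 m: 0.58 × 180 × 2×10⁻⁴ = 0.02088 m
B 1.7×10⁻⁴ × 0.62 × 510 = 0.053754 m
B total: 0.074634 m
Ratio: 0.519608 / 0.074634 ≈ 6.962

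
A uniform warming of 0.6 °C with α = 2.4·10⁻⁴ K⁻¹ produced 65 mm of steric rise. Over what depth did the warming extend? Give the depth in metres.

H ≈ 451 m

H = Δh/(αΔT) = 0.065 / (2.4×10⁻⁴ × 0.6) ≈ 451.4 m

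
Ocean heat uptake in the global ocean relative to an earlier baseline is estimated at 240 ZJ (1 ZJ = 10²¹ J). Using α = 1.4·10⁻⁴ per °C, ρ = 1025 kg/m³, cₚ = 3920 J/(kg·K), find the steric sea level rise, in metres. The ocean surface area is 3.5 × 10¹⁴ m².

0.024 m of thermosteric rise

Per unit area: Q = 240×10²¹ / (3.5×10¹⁴) ≈ 6.857×10⁸ J/m²
Δh = αQ/(ρcₚ) = 1.4×10⁻⁴ × 6.857×10⁸ / (1025 × 3920) ≈ 0.023892 m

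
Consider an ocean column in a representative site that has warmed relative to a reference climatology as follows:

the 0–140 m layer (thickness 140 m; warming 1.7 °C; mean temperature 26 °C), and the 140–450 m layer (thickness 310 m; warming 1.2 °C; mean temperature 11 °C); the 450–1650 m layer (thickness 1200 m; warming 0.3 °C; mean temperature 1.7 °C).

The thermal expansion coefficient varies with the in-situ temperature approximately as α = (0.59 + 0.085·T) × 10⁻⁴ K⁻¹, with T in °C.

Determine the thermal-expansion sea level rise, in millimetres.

Δh ≈ 150 mm

Layer 1: α = (0.59 + 0.085×26)×10⁻⁴ = 2.8×10⁻⁴ K⁻¹
Layer 2: α = (0.59 + 0.085×11)×10⁻⁴ = 1.525×10⁻⁴ K⁻¹
Layer 3: α = (0.59 + 0.085×1.7)×10⁻⁴ = 0.7345×10⁻⁴ K⁻¹
0–140 m: 140 × 1.7 × 2.8×10⁻⁴ = 0.06664 m
Layer 2: 310 × 1.525×10⁻⁴ × 1.2 = 0.05673 m
Layer 3: 0.7345×10⁻⁴ × 0.3 × 1200 = 0.026442 m
Δh = 0.06664 + 0.05673 + 0.026442 = 0.149812 m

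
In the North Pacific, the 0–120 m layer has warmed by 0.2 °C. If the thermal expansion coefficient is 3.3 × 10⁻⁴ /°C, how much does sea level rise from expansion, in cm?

Δh = 0.79 cm

Δh = αΔT·H = 3.3×10⁻⁴ × 0.2 × 120 = 0.00792 m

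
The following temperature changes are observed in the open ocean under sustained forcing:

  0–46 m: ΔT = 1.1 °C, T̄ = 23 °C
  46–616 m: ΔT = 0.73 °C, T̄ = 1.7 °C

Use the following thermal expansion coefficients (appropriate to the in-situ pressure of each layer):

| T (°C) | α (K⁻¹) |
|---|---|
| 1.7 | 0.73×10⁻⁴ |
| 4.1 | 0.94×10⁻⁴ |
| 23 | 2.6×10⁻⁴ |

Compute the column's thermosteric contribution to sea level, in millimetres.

Layer 1 at 23 °C → α = 2.6×10⁻⁴ K⁻¹
Layer 2 at 1.7 °C → α = 0.73×10⁻⁴ K⁻¹
0–46 m: 1.1 × 2.6×10⁻⁴ × 46 = 0.013156 m
0.73 × 0.73×10⁻⁴ × 570 = 0.0303753 m
Δh = 0.013156 + 0.0303753 = 0.0435313 m

Δh = 43.5 mm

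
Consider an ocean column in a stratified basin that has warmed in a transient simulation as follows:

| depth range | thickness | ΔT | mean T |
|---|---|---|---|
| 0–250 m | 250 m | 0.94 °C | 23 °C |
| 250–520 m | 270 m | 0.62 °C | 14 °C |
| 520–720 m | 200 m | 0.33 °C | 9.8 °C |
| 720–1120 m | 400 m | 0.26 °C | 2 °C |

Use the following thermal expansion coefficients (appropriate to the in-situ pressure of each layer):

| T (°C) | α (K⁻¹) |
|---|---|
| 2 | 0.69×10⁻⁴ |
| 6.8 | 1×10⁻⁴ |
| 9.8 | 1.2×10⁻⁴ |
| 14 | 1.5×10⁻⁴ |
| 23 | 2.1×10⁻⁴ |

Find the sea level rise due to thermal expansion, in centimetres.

Layer 1 at 23 °C → α = 2.1×10⁻⁴ K⁻¹
Layer 2 at 14 °C → α = 1.5×10⁻⁴ K⁻¹
Layer 3 at 9.8 °C → α = 1.2×10⁻⁴ K⁻¹
Layer 4 at 2 °C → α = 0.69×10⁻⁴ K⁻¹
0–250 m: 2.1×10⁻⁴ × 250 × 0.94 = 0.04935 m
1.5×10⁻⁴ × 270 × 0.62 = 0.02511 m
520–720 m: 1.2×10⁻⁴ × 200 × 0.33 = 0.00792 m
400 × 0.26 × 0.69×10⁻⁴ = 0.007176 m
Δh = 0.04935 + 0.02511 + 0.00792 + 0.007176 = 0.089556 m

9.0 cm of thermosteric rise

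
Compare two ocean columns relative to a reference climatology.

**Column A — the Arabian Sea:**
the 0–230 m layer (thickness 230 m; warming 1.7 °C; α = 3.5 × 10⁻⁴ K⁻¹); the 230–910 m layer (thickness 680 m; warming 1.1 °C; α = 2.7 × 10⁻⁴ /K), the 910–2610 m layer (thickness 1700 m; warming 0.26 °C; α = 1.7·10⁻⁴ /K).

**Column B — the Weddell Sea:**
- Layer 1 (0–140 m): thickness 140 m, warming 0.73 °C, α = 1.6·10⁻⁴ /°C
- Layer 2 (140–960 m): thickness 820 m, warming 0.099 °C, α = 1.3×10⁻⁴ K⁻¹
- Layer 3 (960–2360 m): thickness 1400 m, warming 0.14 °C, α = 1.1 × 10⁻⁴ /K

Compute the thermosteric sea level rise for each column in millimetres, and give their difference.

A: 410 mm; B: 48 mm; difference 370 mm

A 0–230 m: 230 × 1.7 × 3.5×10⁻⁴ = 0.13685 m
A 230–910 m: 1.1 × 680 × 2.7×10⁻⁴ = 0.20196 m
A Layer 3: 1.7×10⁻⁴ × 0.26 × 1700 = 0.07514 m
A total: 0.41395 m
B Layer 1: 0.73 × 1.6×10⁻⁴ × 140 = 0.016352 m
B 0.099 × 820 × 1.3×10⁻⁴ = 0.0105534 m
B Layer 3: 1.1×10⁻⁴ × 1400 × 0.14 = 0.02156 m
B total: 0.0484654 m
Difference: 0.41395 − 0.0484654 = 0.3654846 m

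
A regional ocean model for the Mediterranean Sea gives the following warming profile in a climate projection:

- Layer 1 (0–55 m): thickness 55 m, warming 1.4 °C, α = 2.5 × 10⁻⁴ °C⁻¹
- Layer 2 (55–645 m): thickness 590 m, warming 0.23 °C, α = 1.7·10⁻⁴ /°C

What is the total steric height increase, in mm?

42.3 mm of thermosteric rise

0–55 m: 55 × 1.4 × 2.5×10⁻⁴ = 0.01925 m
Layer 2: 0.23 × 590 × 1.7×10⁻⁴ = 0.023069 m
Δh = 0.01925 + 0.023069 = 0.042319 m ≈ 42.3 mm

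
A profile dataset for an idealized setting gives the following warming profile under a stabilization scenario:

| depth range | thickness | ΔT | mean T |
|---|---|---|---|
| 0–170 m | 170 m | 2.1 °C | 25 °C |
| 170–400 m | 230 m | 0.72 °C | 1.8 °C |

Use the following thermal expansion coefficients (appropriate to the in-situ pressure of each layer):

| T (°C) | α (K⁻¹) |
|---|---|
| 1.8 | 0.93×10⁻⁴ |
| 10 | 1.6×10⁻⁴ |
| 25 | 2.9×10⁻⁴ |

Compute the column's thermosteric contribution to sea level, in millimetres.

119 mm of thermosteric rise

Layer 1 at 25 °C → α = 2.9×10⁻⁴ K⁻¹
Layer 2 at 1.8 °C → α = 0.93×10⁻⁴ K⁻¹
2.1 × 170 × 2.9×10⁻⁴ = 0.10353 m
0.72 × 230 × 0.93×10⁻⁴ = 0.0154008 m
Δh = 0.10353 + 0.0154008 = 0.1189308 m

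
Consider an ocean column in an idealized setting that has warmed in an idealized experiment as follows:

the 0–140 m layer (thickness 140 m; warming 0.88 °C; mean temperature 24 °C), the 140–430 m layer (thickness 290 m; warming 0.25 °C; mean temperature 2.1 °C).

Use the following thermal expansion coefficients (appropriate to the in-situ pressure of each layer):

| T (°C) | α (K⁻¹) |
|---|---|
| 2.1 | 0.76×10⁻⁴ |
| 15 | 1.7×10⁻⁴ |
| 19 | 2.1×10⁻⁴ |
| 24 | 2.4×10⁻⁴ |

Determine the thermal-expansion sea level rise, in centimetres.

Δh ≈ 3.5 cm

Layer 1 at 24 °C → α = 2.4×10⁻⁴ K⁻¹
Layer 2 at 2.1 °C → α = 0.76×10⁻⁴ K⁻¹
Layer 1: 140 × 0.88 × 2.4×10⁻⁴ = 0.029568 m
290 × 0.76×10⁻⁴ × 0.25 = 0.00551 m
Δh = 0.029568 + 0.00551 = 0.035078 m ≈ 3.5 cm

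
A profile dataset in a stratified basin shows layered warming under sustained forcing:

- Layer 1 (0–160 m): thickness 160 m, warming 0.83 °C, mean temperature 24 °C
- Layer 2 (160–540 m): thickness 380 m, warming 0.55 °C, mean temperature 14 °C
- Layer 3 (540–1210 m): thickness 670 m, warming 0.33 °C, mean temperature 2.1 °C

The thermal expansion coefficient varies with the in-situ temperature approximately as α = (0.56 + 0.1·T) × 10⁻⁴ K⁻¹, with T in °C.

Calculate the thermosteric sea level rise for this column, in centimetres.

Layer 1: α = (0.56 + 0.1×24)×10⁻⁴ = 2.96×10⁻⁴ K⁻¹
Layer 2: α = (0.56 + 0.1×14)×10⁻⁴ = 1.96×10⁻⁴ K⁻¹
Layer 3: α = (0.56 + 0.1×2.1)×10⁻⁴ = 0.77×10⁻⁴ K⁻¹
0.83 × 160 × 2.96×10⁻⁴ = 0.0393088 m
1.96×10⁻⁴ × 380 × 0.55 = 0.040964 m
Layer 3: 670 × 0.33 × 0.77×10⁻⁴ = 0.0170247 m
Δh = 0.0393088 + 0.040964 + 0.0170247 = 0.0972975 m ≈ 9.7 cm

about 9.7 cm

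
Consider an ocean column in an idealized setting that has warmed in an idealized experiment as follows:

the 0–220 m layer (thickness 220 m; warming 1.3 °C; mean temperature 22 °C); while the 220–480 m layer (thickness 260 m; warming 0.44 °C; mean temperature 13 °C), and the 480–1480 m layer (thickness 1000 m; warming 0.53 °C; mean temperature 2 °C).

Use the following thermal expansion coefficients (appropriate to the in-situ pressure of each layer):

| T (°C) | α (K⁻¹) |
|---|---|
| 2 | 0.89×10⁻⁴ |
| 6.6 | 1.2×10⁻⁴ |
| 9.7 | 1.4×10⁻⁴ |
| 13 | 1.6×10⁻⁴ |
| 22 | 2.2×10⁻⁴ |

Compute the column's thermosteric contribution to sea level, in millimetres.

128 mm

Layer 1 at 22 °C → α = 2.2×10⁻⁴ K⁻¹
Layer 2 at 13 °C → α = 1.6×10⁻⁴ K⁻¹
Layer 3 at 2 °C → α = 0.89×10⁻⁴ K⁻¹
1.3 × 2.2×10⁻⁴ × 220 = 0.06292 m
260 × 0.44 × 1.6×10⁻⁴ = 0.018304 m
0.89×10⁻⁴ × 1000 × 0.53 = 0.04717 m
Δh = 0.06292 + 0.018304 + 0.04717 = 0.128394 m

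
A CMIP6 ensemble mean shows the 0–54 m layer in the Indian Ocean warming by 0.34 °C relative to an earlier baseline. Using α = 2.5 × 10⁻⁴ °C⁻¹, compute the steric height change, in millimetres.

4.59 mm

Δh = αΔT·H = 2.5×10⁻⁴ × 0.34 × 54 = 0.00459 m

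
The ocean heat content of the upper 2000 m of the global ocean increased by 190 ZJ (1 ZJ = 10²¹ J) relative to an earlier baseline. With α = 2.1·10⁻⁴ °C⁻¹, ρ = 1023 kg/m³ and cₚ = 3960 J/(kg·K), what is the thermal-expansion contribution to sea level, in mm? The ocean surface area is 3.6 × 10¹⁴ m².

Per unit area: Q = 190×10²¹ / (3.6×10¹⁴) ≈ 5.278×10⁸ J/m²
Δh = αQ/(ρcₚ) = 2.1×10⁻⁴ × 5.278×10⁸ / (1023 × 3960) ≈ 0.02736 m

27.4 mm of thermosteric rise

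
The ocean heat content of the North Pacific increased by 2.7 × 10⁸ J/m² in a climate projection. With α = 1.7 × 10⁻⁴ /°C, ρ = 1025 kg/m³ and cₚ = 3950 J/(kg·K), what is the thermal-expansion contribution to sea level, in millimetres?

Δh ≈ 11.3 mm

Δh = αQ/(ρcₚ) = 1.7×10⁻⁴ × 2.7×10⁸ / (1025 × 3950) ≈ 0.011337 m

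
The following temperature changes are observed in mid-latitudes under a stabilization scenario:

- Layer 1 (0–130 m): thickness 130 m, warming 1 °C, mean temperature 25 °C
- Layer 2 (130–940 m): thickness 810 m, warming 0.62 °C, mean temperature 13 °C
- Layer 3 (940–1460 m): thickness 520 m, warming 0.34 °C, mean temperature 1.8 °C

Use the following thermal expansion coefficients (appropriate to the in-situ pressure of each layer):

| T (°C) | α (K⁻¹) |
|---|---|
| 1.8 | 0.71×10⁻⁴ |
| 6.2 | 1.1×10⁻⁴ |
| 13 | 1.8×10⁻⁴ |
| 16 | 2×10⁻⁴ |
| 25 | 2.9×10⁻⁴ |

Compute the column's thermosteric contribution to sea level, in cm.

Layer 1 at 25 °C → α = 2.9×10⁻⁴ K⁻¹
Layer 2 at 13 °C → α = 1.8×10⁻⁴ K⁻¹
Layer 3 at 1.8 °C → α = 0.71×10⁻⁴ K⁻¹
1 × 130 × 2.9×10⁻⁴ = 0.03770 m
130–940 m: 0.62 × 1.8×10⁻⁴ × 810 = 0.090396 m
0.71×10⁻⁴ × 520 × 0.34 = 0.0125528 m
Δh = 0.03770 + 0.090396 + 0.0125528 = 0.1406488 m ≈ 14.1 cm

Δh ≈ 14.1 cm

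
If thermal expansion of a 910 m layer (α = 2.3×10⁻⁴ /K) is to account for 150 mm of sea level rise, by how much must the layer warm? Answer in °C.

about 0.717 °C

ΔT = Δh/(αH) = 0.15 / (2.3×10⁻⁴ × 910) ≈ 0.7167 °C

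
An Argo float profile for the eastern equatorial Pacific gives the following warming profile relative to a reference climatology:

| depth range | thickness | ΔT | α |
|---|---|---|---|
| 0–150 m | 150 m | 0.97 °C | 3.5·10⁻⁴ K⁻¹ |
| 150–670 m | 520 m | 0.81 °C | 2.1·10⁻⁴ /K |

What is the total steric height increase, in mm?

Δh ≈ 139 mm

0.97 × 150 × 3.5×10⁻⁴ = 0.050925 m
Layer 2: 520 × 0.81 × 2.1×10⁻⁴ = 0.088452 m
Δh = 0.050925 + 0.088452 = 0.139377 m ≈ 139 mm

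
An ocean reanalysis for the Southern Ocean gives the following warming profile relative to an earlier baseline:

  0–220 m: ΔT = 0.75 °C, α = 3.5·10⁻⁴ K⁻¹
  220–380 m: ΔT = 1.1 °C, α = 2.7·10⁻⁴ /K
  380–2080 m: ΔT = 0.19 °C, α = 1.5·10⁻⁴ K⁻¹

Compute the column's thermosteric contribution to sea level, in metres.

0.154 m of thermosteric rise

0.75 × 220 × 3.5×10⁻⁴ = 0.05775 m
2.7×10⁻⁴ × 1.1 × 160 = 0.04752 m
1.5×10⁻⁴ × 0.19 × 1700 = 0.04845 m
Δh = 0.05775 + 0.04752 + 0.04845 = 0.15372 m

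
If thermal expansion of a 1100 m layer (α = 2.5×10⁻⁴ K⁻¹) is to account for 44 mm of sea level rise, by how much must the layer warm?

0.16 °C

ΔT = Δh/(αH) = 0.044 / (2.5×10⁻⁴ × 1100) = 0.1600 °C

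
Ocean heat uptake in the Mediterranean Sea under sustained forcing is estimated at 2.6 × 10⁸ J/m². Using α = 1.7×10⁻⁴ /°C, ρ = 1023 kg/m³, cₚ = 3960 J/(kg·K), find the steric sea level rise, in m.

Δh = αQ/(ρcₚ) = 1.7×10⁻⁴ × 2.6×10⁸ / (1023 × 3960) ≈ 0.010911 m

0.011 m of thermosteric rise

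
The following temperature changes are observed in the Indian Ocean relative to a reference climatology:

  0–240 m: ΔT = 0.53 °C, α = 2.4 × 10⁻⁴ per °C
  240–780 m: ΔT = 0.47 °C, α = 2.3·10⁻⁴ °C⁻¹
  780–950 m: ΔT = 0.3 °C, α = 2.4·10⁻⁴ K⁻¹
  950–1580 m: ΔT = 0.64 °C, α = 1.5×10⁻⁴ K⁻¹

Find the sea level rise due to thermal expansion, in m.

Layer 1: 240 × 2.4×10⁻⁴ × 0.53 = 0.030528 m
Layer 2: 540 × 2.3×10⁻⁴ × 0.47 = 0.058374 m
2.4×10⁻⁴ × 170 × 0.3 = 0.01224 m
Layer 4: 1.5×10⁻⁴ × 0.64 × 630 = 0.06048 m
Δh = 0.030528 + 0.058374 + 0.01224 + 0.06048 = 0.161622 m

0.162 m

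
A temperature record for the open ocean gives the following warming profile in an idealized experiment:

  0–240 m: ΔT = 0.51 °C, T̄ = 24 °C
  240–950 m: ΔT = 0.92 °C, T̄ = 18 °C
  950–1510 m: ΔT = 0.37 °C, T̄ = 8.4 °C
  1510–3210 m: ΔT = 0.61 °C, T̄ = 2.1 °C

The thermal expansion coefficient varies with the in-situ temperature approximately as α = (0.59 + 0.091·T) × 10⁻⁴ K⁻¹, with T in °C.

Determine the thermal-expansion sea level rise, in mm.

Layer 1: α = (0.59 + 0.091×24)×10⁻⁴ = 2.774×10⁻⁴ K⁻¹
Layer 2: α = (0.59 + 0.091×18)×10⁻⁴ = 2.228×10⁻⁴ K⁻¹
Layer 3: α = (0.59 + 0.091×8.4)×10⁻⁴ = 1.3544×10⁻⁴ K⁻¹
Layer 4: α = (0.59 + 0.091×2.1)×10⁻⁴ = 0.7811×10⁻⁴ K⁻¹
Layer 1: 2.774×10⁻⁴ × 0.51 × 240 = 0.03395376 m
2.228×10⁻⁴ × 710 × 0.92 = 0.14553296 m
Layer 3: 0.37 × 560 × 1.3544×10⁻⁴ = 0.028063168 m
0.61 × 0.7811×10⁻⁴ × 1700 = 0.08100007 m
Δh = 0.03395376 + 0.14553296 + 0.028063168 + 0.08100007 = 0.288549958 m

Δh ≈ 289 mm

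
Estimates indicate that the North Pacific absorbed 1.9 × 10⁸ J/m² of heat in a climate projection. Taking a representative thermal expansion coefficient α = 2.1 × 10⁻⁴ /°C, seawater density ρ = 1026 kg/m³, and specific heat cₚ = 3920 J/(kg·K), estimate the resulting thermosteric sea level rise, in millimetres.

Δh = αQ/(ρcₚ) = 2.1×10⁻⁴ × 1.9×10⁸ / (1026 × 3920) ≈ 0.0099206 m

about 9.92 mm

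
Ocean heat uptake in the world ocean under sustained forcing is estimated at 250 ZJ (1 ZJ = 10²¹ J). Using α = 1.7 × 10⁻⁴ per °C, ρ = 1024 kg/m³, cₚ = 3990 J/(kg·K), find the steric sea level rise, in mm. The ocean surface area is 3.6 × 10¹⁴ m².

29 mm of thermosteric rise

Per unit area: Q = 250×10²¹ / (3.6×10¹⁴) ≈ 6.944×10⁸ J/m²
Δh = αQ/(ρcₚ) = 1.7×10⁻⁴ × 6.944×10⁸ / (1024 × 3990) ≈ 0.028893 m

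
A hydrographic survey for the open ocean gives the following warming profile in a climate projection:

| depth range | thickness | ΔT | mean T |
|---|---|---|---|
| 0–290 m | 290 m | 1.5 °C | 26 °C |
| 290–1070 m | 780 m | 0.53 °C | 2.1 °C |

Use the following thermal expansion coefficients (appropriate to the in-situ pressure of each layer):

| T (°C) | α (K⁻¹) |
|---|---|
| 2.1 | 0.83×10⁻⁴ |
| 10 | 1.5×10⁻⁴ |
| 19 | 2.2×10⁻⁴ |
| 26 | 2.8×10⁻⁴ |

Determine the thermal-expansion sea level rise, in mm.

Layer 1 at 26 °C → α = 2.8×10⁻⁴ K⁻¹
Layer 2 at 2.1 °C → α = 0.83×10⁻⁴ K⁻¹
1.5 × 290 × 2.8×10⁻⁴ = 0.12180 m
290–1070 m: 0.53 × 780 × 0.83×10⁻⁴ = 0.0343122 m
Δh = 0.12180 + 0.0343122 = 0.1561122 m ≈ 156 mm

about 156 mm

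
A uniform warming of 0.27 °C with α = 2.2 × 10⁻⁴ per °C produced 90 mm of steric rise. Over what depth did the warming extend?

H = Δh/(αΔT) = 0.09 / (2.2×10⁻⁴ × 0.27) ≈ 1515 m

H ≈ 1520 m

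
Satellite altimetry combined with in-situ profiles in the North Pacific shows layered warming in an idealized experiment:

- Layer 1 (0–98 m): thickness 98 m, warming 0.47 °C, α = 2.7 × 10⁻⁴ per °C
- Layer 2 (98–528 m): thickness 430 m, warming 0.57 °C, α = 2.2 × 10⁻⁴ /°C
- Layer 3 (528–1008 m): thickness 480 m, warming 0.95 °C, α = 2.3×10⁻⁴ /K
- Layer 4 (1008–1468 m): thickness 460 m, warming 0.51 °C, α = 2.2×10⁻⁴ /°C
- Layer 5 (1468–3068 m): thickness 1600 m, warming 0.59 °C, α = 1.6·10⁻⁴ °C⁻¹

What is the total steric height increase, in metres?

Δh = 0.374 m

98 × 2.7×10⁻⁴ × 0.47 = 0.0124362 m
2.2×10⁻⁴ × 430 × 0.57 = 0.053922 m
528–1008 m: 0.95 × 2.3×10⁻⁴ × 480 = 0.10488 m
1008–1468 m: 460 × 2.2×10⁻⁴ × 0.51 = 0.051612 m
1.6×10⁻⁴ × 1600 × 0.59 = 0.15104 m
Δh = 0.0124362 + 0.053922 + 0.10488 + 0.051612 + 0.15104 = 0.3738902 m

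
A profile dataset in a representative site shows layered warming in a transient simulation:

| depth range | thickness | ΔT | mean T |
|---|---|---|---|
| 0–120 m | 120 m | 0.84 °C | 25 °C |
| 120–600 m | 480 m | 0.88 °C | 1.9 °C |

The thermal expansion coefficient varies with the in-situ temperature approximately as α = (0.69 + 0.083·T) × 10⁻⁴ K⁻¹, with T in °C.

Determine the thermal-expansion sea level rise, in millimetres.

63.7 mm of thermosteric rise

Layer 1: α = (0.69 + 0.083×25)×10⁻⁴ = 2.765×10⁻⁴ K⁻¹
Layer 2: α = (0.69 + 0.083×1.9)×10⁻⁴ = 0.8477×10⁻⁴ K⁻¹
0–120 m: 2.765×10⁻⁴ × 120 × 0.84 = 0.0278712 m
120–600 m: 0.88 × 0.8477×10⁻⁴ × 480 = 0.035806848 m
Δh = 0.0278712 + 0.035806848 = 0.063678048 m ≈ 63.7 mm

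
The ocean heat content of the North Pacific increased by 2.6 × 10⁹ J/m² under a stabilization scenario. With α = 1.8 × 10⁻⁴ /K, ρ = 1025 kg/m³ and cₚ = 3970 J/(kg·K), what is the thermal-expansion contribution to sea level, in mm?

Δh = αQ/(ρcₚ) = 1.8×10⁻⁴ × 2.6×10⁹ / (1025 × 3970) ≈ 0.11501 m

Δh = 115 mm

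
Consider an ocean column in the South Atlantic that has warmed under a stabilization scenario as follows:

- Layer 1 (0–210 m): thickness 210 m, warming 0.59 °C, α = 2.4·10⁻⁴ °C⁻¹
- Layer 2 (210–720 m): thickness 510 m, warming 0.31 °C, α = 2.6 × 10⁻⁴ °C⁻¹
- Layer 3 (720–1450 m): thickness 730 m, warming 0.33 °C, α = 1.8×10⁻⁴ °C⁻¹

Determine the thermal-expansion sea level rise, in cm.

Layer 1: 0.59 × 2.4×10⁻⁴ × 210 = 0.029736 m
2.6×10⁻⁴ × 0.31 × 510 = 0.041106 m
Layer 3: 0.33 × 730 × 1.8×10⁻⁴ = 0.043362 m
Δh = 0.029736 + 0.041106 + 0.043362 = 0.114204 m

Δh = 11 cm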